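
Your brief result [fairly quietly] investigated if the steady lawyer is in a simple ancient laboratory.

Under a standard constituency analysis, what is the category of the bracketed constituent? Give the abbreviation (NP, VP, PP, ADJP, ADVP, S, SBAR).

The span is built around the adverb "quietly" — an adverb phrase (ADVP).

ADVP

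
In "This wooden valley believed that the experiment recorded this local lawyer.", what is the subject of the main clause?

this wooden valley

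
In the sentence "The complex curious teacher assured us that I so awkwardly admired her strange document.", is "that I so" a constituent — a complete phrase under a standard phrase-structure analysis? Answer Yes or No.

No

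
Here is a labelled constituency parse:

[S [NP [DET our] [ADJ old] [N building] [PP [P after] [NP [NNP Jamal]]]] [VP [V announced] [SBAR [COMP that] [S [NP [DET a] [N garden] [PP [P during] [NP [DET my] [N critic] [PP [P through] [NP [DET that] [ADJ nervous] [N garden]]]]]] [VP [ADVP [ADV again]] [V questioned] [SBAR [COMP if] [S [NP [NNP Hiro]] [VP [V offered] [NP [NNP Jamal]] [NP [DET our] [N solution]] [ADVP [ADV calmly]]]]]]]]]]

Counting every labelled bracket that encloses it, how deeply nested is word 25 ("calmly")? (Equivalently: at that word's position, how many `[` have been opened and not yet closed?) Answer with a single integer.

10

Path from the root down to the word: S → VP → SBAR → S → VP → SBAR → S → VP → ADVP → ADV. That is 10 enclosing brackets.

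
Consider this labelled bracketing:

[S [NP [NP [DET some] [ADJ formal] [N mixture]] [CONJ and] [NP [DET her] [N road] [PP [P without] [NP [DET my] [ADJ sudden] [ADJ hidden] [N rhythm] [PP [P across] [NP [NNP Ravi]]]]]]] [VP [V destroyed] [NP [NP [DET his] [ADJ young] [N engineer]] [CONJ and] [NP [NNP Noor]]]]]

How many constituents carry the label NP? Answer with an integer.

8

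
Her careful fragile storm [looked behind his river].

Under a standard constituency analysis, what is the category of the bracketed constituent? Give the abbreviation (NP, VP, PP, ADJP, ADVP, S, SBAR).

"looked" is the head of the bracketed span, so the span is a verb phrase: VP.

VP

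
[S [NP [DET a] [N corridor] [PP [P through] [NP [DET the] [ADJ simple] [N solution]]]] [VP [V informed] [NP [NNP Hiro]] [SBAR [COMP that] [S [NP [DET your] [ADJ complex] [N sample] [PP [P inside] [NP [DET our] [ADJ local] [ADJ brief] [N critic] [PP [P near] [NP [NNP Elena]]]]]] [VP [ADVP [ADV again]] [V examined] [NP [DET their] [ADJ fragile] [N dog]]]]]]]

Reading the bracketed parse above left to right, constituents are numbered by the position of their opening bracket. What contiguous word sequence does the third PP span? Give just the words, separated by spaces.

near Elena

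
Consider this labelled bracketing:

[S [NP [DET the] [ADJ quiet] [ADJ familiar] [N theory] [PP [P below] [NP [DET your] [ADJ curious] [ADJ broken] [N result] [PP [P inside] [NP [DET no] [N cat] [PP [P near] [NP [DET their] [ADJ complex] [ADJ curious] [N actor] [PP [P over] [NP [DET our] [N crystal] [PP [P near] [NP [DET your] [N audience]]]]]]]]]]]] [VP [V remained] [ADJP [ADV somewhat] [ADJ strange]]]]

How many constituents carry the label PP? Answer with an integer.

Listing each PP by its span: [PP below your curious broken result inside no cat near their complex curious actor over our crystal near your audience]; [PP inside no cat near their complex curious actor over our crystal near your audience]; [PP near their complex curious actor over our crystal near your audience]; [PP over our crystal near your audience]; [PP near your audience] — that makes 5.

5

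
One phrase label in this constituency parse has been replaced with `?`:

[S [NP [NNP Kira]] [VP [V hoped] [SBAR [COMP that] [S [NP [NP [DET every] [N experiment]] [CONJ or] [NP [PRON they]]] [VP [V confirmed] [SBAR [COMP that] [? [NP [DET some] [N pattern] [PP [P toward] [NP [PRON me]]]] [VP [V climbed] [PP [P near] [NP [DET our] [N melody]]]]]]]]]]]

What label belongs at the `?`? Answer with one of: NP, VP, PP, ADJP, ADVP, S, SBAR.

S

The `?` node immediately contains: NP, VP. That is the internal structure of a clause, so the label is S.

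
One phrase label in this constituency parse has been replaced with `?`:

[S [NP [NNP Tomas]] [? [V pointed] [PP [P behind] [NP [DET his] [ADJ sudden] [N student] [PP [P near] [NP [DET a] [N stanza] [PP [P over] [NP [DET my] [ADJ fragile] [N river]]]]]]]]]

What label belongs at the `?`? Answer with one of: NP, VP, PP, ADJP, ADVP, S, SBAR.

VP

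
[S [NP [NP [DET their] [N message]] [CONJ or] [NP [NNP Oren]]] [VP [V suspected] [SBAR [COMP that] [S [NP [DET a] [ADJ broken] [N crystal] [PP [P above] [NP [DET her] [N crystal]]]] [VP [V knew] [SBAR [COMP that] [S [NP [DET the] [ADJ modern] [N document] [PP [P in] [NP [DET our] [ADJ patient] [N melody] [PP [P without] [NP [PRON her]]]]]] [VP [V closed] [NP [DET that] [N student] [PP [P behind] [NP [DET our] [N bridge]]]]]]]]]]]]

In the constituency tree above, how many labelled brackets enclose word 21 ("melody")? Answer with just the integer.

11

The word sits inside N, which is inside NP, inside PP, inside NP, inside S, inside SBAR, inside VP, inside S, inside SBAR, inside VP, inside S — 11 brackets in all.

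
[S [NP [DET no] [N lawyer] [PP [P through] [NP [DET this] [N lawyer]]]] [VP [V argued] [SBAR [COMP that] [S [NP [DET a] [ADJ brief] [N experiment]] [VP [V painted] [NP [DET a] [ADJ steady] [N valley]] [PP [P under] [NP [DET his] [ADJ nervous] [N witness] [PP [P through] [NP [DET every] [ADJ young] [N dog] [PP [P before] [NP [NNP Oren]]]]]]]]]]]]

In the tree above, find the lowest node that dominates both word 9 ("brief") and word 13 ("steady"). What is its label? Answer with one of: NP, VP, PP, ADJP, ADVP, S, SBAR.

Word 9 lies under S → VP → SBAR → S → NP → ADJ; word 13 lies under S → VP → SBAR → S → VP → NP → ADJ. The lowest shared node is the S.

S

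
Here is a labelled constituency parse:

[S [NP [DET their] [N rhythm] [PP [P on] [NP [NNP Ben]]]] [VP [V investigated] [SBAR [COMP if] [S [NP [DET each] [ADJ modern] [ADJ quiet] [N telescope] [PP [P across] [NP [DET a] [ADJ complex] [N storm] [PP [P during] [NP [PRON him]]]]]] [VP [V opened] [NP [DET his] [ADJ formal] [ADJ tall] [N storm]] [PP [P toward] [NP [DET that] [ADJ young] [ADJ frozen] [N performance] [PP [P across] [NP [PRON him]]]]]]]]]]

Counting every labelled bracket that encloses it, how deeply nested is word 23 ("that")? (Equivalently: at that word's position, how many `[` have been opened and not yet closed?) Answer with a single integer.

8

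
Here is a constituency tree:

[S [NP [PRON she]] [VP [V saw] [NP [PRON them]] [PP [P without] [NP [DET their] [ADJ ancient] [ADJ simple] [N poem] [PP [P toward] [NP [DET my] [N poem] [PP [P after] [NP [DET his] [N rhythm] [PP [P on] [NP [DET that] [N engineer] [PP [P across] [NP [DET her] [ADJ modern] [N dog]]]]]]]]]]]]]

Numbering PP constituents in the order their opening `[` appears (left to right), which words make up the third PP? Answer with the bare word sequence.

after his rhythm on that engineer across her modern dog

Opening `[PP` markers occur at word positions 4, 9, 12, 15, 18; the third of these opens the constituent [PP after his rhythm on that engineer across her modern dog].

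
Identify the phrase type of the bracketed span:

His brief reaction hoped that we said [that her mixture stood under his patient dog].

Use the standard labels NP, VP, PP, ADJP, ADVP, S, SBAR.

SBAR

The bracketed span "that her mixture stood under his patient dog" is headed by "that", making it a subordinate clause (SBAR).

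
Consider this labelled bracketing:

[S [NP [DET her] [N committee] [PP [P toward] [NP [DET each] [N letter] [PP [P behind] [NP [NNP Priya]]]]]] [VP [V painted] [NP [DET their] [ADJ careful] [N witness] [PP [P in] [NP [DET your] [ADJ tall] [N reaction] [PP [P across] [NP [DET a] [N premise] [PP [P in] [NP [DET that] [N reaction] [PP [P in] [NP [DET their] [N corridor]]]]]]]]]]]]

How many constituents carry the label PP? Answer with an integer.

6

Scanning left to right, an opening `[PP` appears at word positions 3, 6, 12, 16, 19, 22 — 6 in total.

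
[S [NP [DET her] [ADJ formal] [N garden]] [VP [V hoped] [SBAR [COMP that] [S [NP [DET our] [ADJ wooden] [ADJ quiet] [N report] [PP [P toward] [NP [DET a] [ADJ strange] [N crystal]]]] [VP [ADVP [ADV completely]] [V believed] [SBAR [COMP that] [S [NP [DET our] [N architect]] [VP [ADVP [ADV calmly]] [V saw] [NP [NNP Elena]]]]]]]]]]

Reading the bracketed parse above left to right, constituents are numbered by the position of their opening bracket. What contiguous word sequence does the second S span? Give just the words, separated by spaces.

Opening `[S` markers occur at word positions 1, 6, 17; the second of these opens the constituent [S our wooden quiet report toward a strange crystal completely believed that our architect calmly saw Elena].

our wooden quiet report toward a strange crystal completely believed that our architect calmly saw Elena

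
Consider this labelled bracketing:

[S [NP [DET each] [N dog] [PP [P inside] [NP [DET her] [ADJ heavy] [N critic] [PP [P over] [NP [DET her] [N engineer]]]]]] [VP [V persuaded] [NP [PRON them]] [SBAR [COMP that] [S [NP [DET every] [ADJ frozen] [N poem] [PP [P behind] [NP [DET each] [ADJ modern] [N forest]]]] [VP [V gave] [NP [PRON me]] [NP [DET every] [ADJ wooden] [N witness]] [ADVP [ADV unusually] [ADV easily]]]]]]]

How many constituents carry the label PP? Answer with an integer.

3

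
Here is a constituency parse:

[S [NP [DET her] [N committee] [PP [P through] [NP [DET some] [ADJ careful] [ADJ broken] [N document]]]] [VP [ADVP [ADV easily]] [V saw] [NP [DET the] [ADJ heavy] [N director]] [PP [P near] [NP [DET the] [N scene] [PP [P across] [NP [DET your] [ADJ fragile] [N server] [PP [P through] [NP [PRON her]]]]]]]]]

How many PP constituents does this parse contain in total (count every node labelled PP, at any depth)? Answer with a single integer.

4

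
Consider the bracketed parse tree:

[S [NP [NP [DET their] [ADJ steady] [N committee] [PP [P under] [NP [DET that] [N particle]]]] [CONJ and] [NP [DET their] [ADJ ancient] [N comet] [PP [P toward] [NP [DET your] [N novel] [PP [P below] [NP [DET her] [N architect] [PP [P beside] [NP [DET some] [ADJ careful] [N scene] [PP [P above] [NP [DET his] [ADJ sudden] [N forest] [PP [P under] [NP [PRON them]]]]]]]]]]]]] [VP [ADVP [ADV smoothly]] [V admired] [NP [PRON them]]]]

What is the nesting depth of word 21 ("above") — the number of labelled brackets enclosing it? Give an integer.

11

The word sits inside P, which is inside PP, inside NP, inside PP, inside NP, inside PP, inside NP, inside PP, inside NP, inside NP, inside S — 11 brackets in all.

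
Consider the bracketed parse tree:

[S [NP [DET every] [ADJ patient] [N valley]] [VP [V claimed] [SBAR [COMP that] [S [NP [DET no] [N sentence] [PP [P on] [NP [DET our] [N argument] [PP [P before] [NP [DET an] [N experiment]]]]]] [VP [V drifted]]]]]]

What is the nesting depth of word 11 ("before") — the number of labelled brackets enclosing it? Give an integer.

The word sits inside P, which is inside PP, inside NP, inside PP, inside NP, inside S, inside SBAR, inside VP, inside S — 9 brackets in all.

9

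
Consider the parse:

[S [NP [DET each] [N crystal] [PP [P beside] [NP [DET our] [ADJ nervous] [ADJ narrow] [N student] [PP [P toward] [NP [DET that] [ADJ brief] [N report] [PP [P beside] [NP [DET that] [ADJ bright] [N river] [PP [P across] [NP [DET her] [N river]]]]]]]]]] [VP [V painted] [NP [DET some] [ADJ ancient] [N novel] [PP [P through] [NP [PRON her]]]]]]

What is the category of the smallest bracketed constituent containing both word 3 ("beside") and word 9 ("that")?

PP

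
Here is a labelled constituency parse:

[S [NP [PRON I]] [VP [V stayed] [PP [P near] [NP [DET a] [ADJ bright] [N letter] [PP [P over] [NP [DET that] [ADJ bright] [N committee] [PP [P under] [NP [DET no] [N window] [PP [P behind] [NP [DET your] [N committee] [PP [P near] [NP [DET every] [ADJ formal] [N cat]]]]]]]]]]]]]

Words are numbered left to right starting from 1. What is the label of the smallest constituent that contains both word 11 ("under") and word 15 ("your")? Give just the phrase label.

PP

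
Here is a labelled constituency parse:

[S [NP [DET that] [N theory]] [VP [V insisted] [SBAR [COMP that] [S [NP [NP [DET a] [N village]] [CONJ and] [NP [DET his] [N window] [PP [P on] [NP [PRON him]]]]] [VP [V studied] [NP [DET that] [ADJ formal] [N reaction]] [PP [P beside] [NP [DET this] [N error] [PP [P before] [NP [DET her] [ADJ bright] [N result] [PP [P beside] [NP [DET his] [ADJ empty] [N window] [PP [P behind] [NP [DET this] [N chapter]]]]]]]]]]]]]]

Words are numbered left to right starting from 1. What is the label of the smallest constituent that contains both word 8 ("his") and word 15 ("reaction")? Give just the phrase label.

S

Word 8 lies under S → VP → SBAR → S → NP → NP → DET; word 15 lies under S → VP → SBAR → S → VP → NP → N. The lowest shared node is the S.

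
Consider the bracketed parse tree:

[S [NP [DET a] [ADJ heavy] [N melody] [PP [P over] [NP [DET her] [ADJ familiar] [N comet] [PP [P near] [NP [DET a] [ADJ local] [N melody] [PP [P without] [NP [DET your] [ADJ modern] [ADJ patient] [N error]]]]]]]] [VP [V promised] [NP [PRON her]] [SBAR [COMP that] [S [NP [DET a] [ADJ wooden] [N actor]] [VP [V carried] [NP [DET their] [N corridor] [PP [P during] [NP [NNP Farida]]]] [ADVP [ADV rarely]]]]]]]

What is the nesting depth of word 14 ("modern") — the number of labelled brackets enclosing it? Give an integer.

9

Counting open brackets not yet closed at "modern": [S [NP [PP [NP [PP [NP [PP [NP [ADJ = 9.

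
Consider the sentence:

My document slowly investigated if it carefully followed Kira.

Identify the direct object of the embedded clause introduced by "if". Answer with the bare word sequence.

Kira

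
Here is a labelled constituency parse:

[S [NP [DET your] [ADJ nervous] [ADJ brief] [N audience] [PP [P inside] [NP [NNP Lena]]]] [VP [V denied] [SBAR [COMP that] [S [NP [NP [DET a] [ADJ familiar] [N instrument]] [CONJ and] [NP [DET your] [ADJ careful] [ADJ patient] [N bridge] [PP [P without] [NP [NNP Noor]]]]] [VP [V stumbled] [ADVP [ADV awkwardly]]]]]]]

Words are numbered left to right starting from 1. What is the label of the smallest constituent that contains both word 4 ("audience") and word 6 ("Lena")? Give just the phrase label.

The smallest bracket enclosing both words is [NP your nervous brief audience inside Lena], so the label is NP.

NP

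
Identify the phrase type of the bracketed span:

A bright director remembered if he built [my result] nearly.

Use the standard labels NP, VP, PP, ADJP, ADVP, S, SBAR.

NP

The span is built around the noun "result" — a noun phrase (NP).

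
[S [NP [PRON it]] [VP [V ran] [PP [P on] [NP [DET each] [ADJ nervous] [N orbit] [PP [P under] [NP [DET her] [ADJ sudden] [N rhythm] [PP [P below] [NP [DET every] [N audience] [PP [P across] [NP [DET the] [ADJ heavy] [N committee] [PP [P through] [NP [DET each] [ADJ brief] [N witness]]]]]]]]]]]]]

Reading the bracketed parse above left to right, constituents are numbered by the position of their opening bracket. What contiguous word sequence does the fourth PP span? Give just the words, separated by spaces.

Opening `[PP` markers occur at word positions 3, 7, 11, 14, 18; the fourth of these opens the constituent [PP across the heavy committee through each brief witness].

across the heavy committee through each brief witness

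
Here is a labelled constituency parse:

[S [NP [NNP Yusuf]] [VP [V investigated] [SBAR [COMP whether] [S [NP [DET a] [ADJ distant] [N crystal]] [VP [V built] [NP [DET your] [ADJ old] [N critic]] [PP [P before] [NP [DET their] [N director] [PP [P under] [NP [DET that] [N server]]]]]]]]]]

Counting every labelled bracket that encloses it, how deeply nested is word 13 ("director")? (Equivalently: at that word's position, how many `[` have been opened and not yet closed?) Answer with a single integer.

Counting open brackets not yet closed at "director": [S [VP [SBAR [S [VP [PP [NP [N = 8.

8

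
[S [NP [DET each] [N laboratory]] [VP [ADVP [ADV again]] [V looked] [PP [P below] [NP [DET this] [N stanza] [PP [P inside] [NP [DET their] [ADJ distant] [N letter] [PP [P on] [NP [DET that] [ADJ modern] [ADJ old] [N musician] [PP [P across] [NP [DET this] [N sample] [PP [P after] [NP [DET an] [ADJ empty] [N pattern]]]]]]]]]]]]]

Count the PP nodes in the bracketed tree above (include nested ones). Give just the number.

5

The PP constituents are: [PP below this stanza inside their distant letter on that modern old musician across this sample after an empty pattern]; [PP inside their distant letter on that modern old musician across this sample after an empty pattern]; [PP on that modern old musician across this sample after an empty pattern]; [PP across this sample after an empty pattern]; [PP after an empty pattern]. Total: 5.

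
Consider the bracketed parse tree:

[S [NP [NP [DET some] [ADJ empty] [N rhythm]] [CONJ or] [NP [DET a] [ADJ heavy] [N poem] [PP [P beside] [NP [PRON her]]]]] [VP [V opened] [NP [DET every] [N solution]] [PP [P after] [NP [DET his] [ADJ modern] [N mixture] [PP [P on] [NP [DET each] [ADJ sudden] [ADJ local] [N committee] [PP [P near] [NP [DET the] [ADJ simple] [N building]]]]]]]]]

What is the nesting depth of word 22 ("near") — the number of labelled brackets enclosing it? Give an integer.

Counting open brackets not yet closed at "near": [S [VP [PP [NP [PP [NP [PP [P = 8.

8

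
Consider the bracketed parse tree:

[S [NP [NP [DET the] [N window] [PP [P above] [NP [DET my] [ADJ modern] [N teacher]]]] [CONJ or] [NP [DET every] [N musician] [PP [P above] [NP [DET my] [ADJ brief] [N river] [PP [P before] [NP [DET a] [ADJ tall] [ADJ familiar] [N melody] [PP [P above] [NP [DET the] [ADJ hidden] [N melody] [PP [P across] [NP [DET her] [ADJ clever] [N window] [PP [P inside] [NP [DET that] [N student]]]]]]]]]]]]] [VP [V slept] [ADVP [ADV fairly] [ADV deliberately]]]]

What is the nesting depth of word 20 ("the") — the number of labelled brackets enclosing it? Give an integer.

Path from the root down to the word: S → NP → NP → PP → NP → PP → NP → PP → NP → DET. That is 10 enclosing brackets.

10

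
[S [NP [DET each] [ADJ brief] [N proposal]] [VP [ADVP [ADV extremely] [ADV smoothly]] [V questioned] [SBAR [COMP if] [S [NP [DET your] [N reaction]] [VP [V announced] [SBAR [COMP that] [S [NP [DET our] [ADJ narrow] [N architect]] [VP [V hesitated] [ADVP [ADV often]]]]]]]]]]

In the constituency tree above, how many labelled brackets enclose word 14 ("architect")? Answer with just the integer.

The word sits inside N, which is inside NP, inside S, inside SBAR, inside VP, inside S, inside SBAR, inside VP, inside S — 9 brackets in all.

9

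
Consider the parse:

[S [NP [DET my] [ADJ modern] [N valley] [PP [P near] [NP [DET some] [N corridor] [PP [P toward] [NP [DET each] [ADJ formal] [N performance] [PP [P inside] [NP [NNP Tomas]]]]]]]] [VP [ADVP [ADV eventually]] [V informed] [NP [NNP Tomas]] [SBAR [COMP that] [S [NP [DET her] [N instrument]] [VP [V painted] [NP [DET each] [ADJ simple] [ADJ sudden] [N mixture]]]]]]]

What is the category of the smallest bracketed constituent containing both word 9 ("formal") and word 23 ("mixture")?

The smallest bracket enclosing both words is [S my modern valley near some corridor toward each formal performance inside Tomas eventually informed Tomas that her instrument painted each simple sudden mixture], so the label is S.

S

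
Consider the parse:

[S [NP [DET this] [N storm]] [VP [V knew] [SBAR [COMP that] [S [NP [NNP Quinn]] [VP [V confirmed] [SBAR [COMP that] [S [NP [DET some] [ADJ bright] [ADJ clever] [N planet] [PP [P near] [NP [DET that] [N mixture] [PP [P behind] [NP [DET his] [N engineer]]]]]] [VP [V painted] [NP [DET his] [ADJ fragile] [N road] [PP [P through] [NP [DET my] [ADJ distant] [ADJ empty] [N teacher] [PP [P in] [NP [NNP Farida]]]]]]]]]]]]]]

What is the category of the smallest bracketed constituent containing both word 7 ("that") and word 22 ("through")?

SBAR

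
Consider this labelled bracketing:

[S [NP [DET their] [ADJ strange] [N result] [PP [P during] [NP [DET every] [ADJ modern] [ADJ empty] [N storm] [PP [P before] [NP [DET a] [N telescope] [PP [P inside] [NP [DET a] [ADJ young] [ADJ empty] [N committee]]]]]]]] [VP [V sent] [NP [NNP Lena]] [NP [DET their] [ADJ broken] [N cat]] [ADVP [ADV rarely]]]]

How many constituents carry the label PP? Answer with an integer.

Scanning left to right, an opening `[PP` appears at word positions 4, 9, 12 — 3 in total.

3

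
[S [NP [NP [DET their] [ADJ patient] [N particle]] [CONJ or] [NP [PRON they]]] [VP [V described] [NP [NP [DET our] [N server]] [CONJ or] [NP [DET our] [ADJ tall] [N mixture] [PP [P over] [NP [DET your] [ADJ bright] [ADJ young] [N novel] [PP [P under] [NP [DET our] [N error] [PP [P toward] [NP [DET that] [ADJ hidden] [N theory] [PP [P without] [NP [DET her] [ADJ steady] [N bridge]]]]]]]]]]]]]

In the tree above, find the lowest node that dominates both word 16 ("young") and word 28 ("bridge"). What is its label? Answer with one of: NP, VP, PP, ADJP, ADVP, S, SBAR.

NP

Word 16 lies under S → VP → NP → NP → PP → NP → ADJ; word 28 lies under S → VP → NP → NP → PP → NP → PP → NP → PP → NP → PP → NP → N. The lowest shared node is the NP.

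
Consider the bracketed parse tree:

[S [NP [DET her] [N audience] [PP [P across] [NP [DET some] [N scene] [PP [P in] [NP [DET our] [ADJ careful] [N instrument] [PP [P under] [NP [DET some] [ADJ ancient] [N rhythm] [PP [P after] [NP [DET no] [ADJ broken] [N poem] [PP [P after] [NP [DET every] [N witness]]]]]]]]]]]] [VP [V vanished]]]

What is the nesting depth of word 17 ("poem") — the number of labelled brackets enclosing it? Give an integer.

11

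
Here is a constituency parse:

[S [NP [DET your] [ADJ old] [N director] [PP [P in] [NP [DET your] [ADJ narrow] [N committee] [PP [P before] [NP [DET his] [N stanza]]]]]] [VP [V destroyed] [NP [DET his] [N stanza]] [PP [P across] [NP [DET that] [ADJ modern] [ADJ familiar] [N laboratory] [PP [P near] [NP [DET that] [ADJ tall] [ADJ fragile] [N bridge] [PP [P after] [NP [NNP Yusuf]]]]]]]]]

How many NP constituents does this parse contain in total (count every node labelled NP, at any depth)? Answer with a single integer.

Scanning left to right, an opening `[NP` appears at word positions 1, 5, 9, 12, 15, 20, 25 — 7 in total.

7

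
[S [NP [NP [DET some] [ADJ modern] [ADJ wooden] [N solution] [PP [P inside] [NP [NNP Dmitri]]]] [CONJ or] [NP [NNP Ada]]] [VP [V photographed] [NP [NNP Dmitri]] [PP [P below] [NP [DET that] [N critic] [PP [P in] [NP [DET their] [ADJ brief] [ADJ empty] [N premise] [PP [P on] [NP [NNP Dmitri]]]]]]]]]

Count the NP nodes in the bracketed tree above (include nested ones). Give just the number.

The NP constituents are: [NP some modern wooden solution inside Dmitri or Ada]; [NP some modern wooden solution inside Dmitri]; [NP Dmitri]; [NP Ada]; [NP Dmitri]; [NP that critic in their brief empty premise on Dmitri] …. Total: 8.

8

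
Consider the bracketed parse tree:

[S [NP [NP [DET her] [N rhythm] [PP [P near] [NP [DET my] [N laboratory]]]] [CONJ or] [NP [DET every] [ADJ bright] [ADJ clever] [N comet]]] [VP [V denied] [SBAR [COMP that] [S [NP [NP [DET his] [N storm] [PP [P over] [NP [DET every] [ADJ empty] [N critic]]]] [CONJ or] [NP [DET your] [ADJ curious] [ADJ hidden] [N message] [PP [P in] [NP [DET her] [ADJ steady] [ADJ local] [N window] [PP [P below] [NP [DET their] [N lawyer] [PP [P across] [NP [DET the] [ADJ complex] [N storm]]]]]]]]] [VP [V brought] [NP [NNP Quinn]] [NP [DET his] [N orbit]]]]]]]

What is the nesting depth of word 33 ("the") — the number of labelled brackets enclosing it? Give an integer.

13

Counting open brackets not yet closed at "the": [S [VP [SBAR [S [NP [NP [PP [NP [PP [NP [PP [NP [DET = 13.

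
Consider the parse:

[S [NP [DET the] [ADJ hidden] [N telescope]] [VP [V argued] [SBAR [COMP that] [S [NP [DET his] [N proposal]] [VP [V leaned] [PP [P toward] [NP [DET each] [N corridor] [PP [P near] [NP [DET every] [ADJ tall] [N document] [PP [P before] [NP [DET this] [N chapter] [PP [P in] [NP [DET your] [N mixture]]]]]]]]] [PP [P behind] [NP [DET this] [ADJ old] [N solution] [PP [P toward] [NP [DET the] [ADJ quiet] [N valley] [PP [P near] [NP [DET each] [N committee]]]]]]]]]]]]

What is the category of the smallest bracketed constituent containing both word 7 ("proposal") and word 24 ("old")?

S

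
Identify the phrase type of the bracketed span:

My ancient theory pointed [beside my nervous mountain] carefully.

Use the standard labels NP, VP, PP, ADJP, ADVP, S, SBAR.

PP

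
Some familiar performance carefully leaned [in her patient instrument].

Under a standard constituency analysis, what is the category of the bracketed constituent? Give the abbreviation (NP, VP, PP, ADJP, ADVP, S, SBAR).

PP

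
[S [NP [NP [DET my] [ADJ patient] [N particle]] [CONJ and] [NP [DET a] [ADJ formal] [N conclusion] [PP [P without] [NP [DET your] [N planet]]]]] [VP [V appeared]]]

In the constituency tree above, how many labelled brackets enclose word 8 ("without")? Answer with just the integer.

5

Counting open brackets not yet closed at "without": [S [NP [NP [PP [P = 5.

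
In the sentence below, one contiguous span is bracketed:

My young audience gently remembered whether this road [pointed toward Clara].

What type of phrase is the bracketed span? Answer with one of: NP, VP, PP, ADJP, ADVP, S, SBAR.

The span is built around the verb "pointed" — a verb phrase (VP).

VP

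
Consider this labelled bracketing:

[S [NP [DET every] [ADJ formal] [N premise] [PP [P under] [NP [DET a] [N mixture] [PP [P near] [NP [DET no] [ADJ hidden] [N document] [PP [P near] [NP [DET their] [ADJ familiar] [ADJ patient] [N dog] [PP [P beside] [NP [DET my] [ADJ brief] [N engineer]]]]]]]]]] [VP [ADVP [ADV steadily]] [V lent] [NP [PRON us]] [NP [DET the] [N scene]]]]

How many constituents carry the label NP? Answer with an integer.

The NP constituents are: [NP every formal premise under a mixture near no hidden document near their familiar patient dog beside my brief engineer]; [NP a mixture near no hidden document near their familiar patient dog beside my brief engineer]; [NP no hidden document near their familiar patient dog beside my brief engineer]; [NP their familiar patient dog beside my brief engineer]; [NP my brief engineer]; [NP us] …. Total: 7.

7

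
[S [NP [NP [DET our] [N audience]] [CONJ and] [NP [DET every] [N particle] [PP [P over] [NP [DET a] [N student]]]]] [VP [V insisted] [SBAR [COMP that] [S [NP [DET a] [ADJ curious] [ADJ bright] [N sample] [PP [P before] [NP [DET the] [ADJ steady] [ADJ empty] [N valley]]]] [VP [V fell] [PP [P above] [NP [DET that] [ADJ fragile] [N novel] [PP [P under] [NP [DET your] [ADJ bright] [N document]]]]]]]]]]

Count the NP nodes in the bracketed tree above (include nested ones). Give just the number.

Listing each NP by its span: [NP our audience and every particle over a student]; [NP our audience]; [NP every particle over a student]; [NP a student]; [NP a curious bright sample before the steady empty valley]; [NP the steady empty valley] … — that makes 8.

8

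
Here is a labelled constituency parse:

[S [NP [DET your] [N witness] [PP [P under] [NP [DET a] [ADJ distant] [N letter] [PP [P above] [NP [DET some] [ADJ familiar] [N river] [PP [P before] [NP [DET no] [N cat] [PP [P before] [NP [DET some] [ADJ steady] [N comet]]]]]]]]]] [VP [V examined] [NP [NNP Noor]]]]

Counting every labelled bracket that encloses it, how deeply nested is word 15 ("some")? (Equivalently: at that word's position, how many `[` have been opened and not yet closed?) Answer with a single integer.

The word sits inside DET, which is inside NP, inside PP, inside NP, inside PP, inside NP, inside PP, inside NP, inside PP, inside NP, inside S — 11 brackets in all.

11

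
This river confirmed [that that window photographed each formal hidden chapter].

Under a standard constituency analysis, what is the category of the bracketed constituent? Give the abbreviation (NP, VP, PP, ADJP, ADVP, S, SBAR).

The span is built around the complementizer "that" — a subordinate clause (SBAR).

SBAR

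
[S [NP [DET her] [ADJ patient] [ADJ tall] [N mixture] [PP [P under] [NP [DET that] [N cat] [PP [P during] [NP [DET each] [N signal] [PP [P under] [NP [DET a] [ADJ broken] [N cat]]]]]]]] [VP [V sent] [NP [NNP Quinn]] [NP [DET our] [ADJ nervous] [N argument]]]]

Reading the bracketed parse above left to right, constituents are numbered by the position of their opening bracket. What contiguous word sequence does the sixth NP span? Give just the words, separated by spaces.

The NP opening brackets appear, in order, over: "her patient tall mixture under that cat during each signal under a broken cat"; "that cat during each signal under a broken cat"; "each signal under a broken cat"; "a broken cat"; "Quinn"; "our nervous argument". The sixth one spans "our nervous argument".

our nervous argument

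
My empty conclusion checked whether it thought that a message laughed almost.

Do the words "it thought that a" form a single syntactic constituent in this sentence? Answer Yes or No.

No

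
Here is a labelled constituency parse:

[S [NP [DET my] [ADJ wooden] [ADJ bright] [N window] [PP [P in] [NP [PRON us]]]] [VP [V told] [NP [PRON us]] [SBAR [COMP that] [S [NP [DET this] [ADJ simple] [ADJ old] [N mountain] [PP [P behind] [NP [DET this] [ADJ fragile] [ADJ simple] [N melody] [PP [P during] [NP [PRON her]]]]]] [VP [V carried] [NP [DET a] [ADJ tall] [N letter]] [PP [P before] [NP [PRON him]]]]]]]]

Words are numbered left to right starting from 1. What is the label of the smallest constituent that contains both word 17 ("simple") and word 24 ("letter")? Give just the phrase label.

The smallest bracket enclosing both words is [S this simple old mountain behind this fragile simple melody during her carried a tall letter before him], so the label is S.

S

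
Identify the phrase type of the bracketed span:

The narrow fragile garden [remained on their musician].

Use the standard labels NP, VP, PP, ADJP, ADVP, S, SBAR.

VP

The span is built around the verb "remained" — a verb phrase (VP).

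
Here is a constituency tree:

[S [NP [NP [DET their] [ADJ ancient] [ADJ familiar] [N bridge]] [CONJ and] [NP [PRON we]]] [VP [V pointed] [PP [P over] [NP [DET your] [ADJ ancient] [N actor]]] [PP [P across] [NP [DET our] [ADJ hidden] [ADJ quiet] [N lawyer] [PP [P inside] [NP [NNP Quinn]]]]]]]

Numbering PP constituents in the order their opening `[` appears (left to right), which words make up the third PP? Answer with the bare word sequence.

inside Quinn

Opening `[PP` markers occur at word positions 8, 12, 17; the third of these opens the constituent [PP inside Quinn].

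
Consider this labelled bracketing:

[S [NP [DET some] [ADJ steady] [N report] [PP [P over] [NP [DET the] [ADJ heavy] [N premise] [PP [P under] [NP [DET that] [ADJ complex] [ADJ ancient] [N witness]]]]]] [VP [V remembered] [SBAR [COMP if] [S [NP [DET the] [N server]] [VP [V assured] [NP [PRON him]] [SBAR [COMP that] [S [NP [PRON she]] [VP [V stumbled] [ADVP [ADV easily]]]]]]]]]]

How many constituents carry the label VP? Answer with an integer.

3

Scanning left to right, an opening `[VP` appears at word positions 13, 17, 21 — 3 in total.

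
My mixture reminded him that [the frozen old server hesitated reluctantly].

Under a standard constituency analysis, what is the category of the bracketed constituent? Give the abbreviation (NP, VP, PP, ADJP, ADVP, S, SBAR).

S

The span is built around the head "hesitated" — a clause (S).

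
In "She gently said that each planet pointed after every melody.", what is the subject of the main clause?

she

The subject of the main clause is the NP immediately before the verb "said": "she".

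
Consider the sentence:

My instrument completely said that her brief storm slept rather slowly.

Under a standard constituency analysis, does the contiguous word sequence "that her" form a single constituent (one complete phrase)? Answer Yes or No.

No

"that" belongs to the complementizer "that" while "her" belongs to the clause "her brief storm slept rather slowly"; a span that runs across that boundary is not a single phrase.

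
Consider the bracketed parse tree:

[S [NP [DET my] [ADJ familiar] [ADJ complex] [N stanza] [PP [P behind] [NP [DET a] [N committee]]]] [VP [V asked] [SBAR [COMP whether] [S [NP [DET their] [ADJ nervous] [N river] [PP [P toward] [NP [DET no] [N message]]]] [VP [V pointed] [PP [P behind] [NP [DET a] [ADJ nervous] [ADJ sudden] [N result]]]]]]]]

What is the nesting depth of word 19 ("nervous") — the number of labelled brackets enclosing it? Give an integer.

The word sits inside ADJ, which is inside NP, inside PP, inside VP, inside S, inside SBAR, inside VP, inside S — 8 brackets in all.

8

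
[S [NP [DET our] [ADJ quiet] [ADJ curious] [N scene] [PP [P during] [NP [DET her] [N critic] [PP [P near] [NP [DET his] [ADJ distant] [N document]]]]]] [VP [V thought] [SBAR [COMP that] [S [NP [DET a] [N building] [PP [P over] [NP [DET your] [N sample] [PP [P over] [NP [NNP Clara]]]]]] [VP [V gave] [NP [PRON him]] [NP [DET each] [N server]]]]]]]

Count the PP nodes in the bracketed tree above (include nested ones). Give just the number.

4

Listing each PP by its span: [PP during her critic near his distant document]; [PP near his distant document]; [PP over your sample over Clara]; [PP over Clara] — that makes 4.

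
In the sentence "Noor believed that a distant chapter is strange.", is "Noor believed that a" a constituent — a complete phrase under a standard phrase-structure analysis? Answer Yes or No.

No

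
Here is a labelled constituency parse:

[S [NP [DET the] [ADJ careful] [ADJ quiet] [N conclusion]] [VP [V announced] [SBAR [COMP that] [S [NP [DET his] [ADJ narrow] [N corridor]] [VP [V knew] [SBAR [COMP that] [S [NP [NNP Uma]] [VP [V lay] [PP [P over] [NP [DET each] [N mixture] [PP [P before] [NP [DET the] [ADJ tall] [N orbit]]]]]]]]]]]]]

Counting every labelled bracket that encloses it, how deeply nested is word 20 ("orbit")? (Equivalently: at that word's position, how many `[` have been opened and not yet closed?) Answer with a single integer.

13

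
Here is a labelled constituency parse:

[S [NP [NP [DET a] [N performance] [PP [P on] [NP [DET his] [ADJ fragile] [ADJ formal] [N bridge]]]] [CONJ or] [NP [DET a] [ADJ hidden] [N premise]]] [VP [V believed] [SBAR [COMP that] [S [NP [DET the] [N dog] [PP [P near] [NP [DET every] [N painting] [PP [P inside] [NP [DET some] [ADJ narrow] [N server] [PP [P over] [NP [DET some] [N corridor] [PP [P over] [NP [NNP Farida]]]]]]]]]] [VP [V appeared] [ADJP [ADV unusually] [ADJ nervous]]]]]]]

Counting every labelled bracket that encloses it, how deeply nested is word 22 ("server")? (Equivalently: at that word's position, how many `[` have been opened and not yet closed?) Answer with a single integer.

10

Counting open brackets not yet closed at "server": [S [VP [SBAR [S [NP [PP [NP [PP [NP [N = 10.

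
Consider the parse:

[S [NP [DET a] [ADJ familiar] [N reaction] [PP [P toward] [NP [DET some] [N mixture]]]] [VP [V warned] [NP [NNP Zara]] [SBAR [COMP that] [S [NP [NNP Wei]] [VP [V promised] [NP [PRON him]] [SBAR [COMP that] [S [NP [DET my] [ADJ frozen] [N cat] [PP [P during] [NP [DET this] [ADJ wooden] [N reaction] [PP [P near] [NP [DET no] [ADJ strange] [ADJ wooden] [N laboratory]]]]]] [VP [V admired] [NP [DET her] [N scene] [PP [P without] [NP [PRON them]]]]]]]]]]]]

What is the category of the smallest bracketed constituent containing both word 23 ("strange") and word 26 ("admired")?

Both words fall inside [S my frozen cat during this wooden reaction near no strange wooden laboratory admired her scene without them] (words 14–30), and no smaller constituent contains them both. Label: S.

S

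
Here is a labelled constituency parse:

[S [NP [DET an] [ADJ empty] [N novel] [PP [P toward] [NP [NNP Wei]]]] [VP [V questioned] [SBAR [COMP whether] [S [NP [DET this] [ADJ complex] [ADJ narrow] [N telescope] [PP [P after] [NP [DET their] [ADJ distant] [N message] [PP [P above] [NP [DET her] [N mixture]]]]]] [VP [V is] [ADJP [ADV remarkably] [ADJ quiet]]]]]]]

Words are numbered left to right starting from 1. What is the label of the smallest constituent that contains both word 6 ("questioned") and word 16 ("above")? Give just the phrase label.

VP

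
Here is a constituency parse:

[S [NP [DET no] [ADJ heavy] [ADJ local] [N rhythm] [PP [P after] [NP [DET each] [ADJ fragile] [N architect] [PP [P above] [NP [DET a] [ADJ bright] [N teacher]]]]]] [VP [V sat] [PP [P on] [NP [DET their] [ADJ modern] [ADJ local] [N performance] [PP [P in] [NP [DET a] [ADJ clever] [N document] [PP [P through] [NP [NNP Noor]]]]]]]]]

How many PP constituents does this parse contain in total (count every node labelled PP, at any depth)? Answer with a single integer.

5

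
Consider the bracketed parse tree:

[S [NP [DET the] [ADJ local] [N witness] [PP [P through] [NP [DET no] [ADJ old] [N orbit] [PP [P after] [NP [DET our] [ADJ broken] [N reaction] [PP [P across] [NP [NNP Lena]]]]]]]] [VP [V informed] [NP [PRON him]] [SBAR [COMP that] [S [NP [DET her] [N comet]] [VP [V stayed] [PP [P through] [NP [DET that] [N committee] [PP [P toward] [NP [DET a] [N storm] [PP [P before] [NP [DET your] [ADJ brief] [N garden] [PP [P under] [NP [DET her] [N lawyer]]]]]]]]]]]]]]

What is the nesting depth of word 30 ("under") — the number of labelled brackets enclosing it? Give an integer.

13

Path from the root down to the word: S → VP → SBAR → S → VP → PP → NP → PP → NP → PP → NP → PP → P. That is 13 enclosing brackets.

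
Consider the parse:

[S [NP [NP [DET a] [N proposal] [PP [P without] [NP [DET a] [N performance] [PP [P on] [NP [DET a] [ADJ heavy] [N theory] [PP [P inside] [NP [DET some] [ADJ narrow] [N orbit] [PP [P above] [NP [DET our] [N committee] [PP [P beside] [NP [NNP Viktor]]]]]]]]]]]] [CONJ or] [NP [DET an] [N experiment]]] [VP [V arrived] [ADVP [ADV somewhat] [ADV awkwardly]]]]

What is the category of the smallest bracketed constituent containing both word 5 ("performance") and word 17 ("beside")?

Both words fall inside [NP a performance on a heavy theory inside some narrow orbit above our committee beside Viktor] (words 4–18), and no smaller constituent contains them both. Label: NP.

NP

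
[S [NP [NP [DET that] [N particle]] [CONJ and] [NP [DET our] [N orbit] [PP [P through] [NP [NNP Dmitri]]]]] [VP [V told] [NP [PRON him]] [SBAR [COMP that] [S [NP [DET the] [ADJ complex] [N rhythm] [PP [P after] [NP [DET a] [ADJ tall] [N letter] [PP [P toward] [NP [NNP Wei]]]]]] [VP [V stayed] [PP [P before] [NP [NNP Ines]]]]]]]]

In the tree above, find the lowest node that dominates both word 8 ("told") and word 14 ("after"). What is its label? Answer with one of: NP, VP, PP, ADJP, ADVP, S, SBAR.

Both words fall inside [VP told him that the complex rhythm after a tall letter toward Wei stayed before Ines] (words 8–22), and no smaller constituent contains them both. Label: VP.

VP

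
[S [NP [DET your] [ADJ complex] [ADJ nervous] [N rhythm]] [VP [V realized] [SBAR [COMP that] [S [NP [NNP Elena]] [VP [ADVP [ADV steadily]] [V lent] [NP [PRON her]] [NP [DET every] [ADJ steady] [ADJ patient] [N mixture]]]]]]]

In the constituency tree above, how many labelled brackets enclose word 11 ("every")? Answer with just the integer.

Path from the root down to the word: S → VP → SBAR → S → VP → NP → DET. That is 7 enclosing brackets.

7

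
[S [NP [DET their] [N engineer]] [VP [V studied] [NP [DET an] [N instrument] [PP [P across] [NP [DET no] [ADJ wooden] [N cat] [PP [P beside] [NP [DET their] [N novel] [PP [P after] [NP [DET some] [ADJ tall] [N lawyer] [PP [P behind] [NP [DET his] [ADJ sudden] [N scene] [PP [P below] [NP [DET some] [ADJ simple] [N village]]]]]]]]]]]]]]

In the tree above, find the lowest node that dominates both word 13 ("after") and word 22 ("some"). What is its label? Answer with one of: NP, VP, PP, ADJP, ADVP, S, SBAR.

The smallest bracket enclosing both words is [PP after some tall lawyer behind his sudden scene below some simple village], so the label is PP.

PP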